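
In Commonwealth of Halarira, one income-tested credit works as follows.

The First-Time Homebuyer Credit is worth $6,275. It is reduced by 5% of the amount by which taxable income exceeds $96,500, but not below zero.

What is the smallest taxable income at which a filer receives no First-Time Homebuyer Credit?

The credit falls by 5% of each dollar above $96,500, so it reaches zero when the excess is $6,275 / 5% = $125,500: income = $96,500 + $125,500 = $222,000.

$222,000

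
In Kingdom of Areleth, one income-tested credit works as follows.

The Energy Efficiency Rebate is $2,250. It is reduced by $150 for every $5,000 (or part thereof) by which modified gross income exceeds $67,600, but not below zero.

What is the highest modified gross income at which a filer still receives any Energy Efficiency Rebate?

After 14 increments the reduction is 14 × $150 = $2,100, leaving $150; one more increment wipes it out. Increment 14 ends at excess 14 × $5,000 = $70,000, so the highest qualifying income is $67,600 + $70,000 = $137,600.

$137,600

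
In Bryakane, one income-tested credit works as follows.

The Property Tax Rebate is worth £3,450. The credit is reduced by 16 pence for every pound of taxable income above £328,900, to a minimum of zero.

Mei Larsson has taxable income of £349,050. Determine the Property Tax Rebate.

£226

Property Tax Rebate: 16% of the £20,150 excess over £328,900 is £3,224; credit = £3,450 − £3,224 = £226.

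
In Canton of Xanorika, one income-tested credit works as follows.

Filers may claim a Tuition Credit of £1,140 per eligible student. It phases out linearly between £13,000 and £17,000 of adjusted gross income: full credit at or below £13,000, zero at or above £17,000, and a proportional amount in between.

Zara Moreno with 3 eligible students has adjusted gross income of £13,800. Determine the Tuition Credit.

Tuition Credit: base = 3 × £1,140 = £3,420. £13,800 is £800 into a £4,000 phase-out range, leaving 3,200/4,000 of the credit: £3,420 × 3,200/4,000 = £2,736.

£2,736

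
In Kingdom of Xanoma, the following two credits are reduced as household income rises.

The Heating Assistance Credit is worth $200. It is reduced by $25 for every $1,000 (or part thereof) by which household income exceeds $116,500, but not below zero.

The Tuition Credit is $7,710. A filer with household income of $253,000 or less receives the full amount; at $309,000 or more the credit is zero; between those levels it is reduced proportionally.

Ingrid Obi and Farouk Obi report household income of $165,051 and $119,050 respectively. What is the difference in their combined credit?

$125

Ingrid ($165,051): Heating Assistance Credit: income exceeds $116,500 by $48,551 → 49 increments × $25 = $1,225 ≥ base, so the credit is $0. Tuition Credit: $165,051 is at or below the $253,000 threshold, so the full $7,710 applies. total $0 + $7,710 = $7,710
Farouk ($119,050): Heating Assistance Credit: income exceeds $116,500 by $2,550, which is 3 full-or-partial $1,000 increments; reduction = 3 × $25 = $75, leaving $125. Tuition Credit: $119,050 is at or below the $253,000 threshold, so the full $7,710 applies. total $125 + $7,710 = $7,835
Difference: |$7,710 − $7,835| = $125.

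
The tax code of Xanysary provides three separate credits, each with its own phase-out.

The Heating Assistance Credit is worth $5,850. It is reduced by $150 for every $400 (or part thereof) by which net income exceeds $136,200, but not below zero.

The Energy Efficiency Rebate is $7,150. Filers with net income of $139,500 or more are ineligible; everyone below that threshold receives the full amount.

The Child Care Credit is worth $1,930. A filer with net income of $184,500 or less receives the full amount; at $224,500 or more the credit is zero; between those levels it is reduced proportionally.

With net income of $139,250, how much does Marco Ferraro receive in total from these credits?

$13,730

Heating Assistance Credit: income exceeds $136,200 by $3,050, which is 8 full-or-partial $400 increments; reduction = 8 × $150 = $1,200, leaving $4,650.
Energy Efficiency Rebate: $139,250 is below the $139,500 cutoff, so the full $7,150 applies.
Child Care Credit: $139,250 is at or below the $184,500 threshold, so the full $1,930 applies.
Total: $4,650 + $7,150 + $1,930 = $13,730.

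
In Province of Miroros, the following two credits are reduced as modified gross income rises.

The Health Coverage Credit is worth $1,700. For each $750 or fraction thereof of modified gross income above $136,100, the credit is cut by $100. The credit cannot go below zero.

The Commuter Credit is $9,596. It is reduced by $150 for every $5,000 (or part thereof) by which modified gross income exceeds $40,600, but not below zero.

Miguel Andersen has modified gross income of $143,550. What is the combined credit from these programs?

$7,146

Health Coverage Credit: income exceeds $136,100 by $7,450, which is 10 full-or-partial $750 increments; reduction = 10 × $100 = $1,000, leaving $700.
Commuter Credit: income exceeds $40,600 by $102,950, which is 21 full-or-partial $5,000 increments; reduction = 21 × $150 = $3,150, leaving $6,446.
Total: $700 + $6,446 = $7,146.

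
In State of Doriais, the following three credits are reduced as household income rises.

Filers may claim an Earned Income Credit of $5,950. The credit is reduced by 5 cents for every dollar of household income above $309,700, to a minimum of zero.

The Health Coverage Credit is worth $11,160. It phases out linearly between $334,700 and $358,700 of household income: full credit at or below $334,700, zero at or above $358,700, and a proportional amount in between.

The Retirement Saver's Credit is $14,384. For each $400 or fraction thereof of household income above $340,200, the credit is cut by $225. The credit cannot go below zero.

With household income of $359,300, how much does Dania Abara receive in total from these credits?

$7,054

Earned Income Credit: 5% of the $49,600 excess over $309,700 is $2,480; credit = $5,950 − $2,480 = $3,470.
Health Coverage Credit: $359,300 is at or above $358,700, so the credit is $0.
Retirement Saver's Credit: income exceeds $340,200 by $19,100, which is 48 full-or-partial $400 increments; reduction = 48 × $225 = $10,800, leaving $3,584.
Total: $3,470 + $0 + $3,584 = $7,054.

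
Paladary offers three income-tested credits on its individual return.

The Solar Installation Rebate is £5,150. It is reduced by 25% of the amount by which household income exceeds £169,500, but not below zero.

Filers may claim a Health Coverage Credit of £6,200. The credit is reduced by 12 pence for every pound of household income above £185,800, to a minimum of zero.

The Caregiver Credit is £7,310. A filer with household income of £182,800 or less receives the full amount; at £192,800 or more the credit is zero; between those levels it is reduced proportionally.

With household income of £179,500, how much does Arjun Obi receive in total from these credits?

Solar Installation Rebate: 25% of the £10,000 excess over £169,500 is £2,500; credit = £5,150 − £2,500 = £2,650.
Health Coverage Credit: £179,500 is at or below the £185,800 threshold, so the full £6,200 applies.
Caregiver Credit: £179,500 is at or below the £182,800 threshold, so the full £7,310 applies.
Total: £2,650 + £6,200 + £7,310 = £16,160.

£16,160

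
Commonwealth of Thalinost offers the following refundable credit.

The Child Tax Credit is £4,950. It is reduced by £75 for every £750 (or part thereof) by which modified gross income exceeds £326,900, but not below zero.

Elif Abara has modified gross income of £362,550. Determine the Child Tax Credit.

Child Tax Credit: income exceeds £326,900 by £35,650, which is 48 full-or-partial £750 increments; reduction = 48 × £75 = £3,600, leaving £1,350.

£1,350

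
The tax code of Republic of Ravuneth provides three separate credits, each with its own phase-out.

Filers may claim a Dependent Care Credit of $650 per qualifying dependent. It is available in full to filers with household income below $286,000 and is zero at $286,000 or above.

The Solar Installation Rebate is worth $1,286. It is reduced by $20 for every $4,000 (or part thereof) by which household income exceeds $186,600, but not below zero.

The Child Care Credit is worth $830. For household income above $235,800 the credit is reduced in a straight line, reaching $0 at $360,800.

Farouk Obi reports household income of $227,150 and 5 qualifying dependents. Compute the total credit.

Dependent Care Credit: base = 5 × $650 = $3,250. $227,150 is below the $286,000 cutoff, so the full $3,250 applies.
Solar Installation Rebate: income exceeds $186,600 by $40,550, which is 11 full-or-partial $4,000 increments; reduction = 11 × $20 = $220, leaving $1,066.
Child Care Credit: $227,150 is at or below the $235,800 threshold, so the full $830 applies.
Total: $3,250 + $1,066 + $830 = $5,146.

$5,146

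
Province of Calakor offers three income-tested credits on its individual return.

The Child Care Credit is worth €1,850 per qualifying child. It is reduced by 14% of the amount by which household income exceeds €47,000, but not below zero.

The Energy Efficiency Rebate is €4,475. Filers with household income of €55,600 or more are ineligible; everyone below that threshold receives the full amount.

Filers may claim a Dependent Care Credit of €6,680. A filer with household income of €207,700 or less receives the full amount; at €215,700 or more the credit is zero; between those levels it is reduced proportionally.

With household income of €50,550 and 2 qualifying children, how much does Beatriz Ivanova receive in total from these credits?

€14,358

Child Care Credit: base = 2 × €1,850 = €3,700. 14% of the €3,550 excess over €47,000 is €497; credit = €3,700 − €497 = €3,203.
Energy Efficiency Rebate: €50,550 is below the €55,600 cutoff, so the full €4,475 applies.
Dependent Care Credit: €50,550 is at or below the €207,700 threshold, so the full €6,680 applies.
Total: €3,203 + €4,475 + €6,680 = €14,358.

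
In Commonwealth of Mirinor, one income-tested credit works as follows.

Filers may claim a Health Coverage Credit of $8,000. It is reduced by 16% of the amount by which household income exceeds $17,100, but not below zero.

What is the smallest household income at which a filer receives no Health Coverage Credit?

The credit falls by 16% of each dollar above $17,100, so it reaches zero when the excess is $8,000 / 16% = $50,000: income = $17,100 + $50,000 = $67,100.

$67,100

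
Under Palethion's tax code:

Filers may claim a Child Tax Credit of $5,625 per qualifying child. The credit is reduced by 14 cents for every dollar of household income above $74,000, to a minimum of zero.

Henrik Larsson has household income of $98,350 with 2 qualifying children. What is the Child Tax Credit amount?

$7,841

Child Tax Credit: base = 2 × $5,625 = $11,250. 14% of the $24,350 excess over $74,000 is $3,409; credit = $11,250 − $3,409 = $7,841.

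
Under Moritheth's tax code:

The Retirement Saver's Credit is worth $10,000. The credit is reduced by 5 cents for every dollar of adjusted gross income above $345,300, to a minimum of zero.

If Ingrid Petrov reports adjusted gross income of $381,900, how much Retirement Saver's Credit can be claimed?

Retirement Saver's Credit: 5% of the $36,600 excess over $345,300 is $1,830; credit = $10,000 − $1,830 = $8,170.

$8,170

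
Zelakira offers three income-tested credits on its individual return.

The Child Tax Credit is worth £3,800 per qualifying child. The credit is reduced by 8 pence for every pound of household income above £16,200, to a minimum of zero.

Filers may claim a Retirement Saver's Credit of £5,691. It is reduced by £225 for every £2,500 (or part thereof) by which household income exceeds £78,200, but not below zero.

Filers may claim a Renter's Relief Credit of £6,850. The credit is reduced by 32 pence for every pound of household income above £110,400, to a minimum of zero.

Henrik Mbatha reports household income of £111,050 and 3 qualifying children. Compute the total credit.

Child Tax Credit: base = 3 × £3,800 = £11,400. 8% of the £94,850 excess over £16,200 is £7,588; credit = £11,400 − £7,588 = £3,812.
Retirement Saver's Credit: income exceeds £78,200 by £32,850, which is 14 full-or-partial £2,500 increments; reduction = 14 × £225 = £3,150, leaving £2,541.
Renter's Relief Credit: 32% of the £650 excess over £110,400 is £208; credit = £6,850 − £208 = £6,642.
Total: £3,812 + £2,541 + £6,642 = £12,995.

£12,995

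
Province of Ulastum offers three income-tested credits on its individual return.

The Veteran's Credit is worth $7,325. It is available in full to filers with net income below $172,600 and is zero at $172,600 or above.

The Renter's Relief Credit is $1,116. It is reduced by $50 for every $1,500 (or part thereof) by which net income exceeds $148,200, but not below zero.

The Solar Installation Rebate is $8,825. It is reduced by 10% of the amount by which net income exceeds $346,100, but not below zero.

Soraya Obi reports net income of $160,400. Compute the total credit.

$16,816

Veteran's Credit: $160,400 is below the $172,600 cutoff, so the full $7,325 applies.
Renter's Relief Credit: income exceeds $148,200 by $12,200, which is 9 full-or-partial $1,500 increments; reduction = 9 × $50 = $450, leaving $666.
Solar Installation Rebate: $160,400 is at or below the $346,100 threshold, so the full $8,825 applies.
Total: $7,325 + $666 + $8,825 = $16,816.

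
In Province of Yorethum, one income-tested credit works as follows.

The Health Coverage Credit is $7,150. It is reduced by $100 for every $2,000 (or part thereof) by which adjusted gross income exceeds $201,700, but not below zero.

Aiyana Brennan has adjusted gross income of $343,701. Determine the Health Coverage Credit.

Health Coverage Credit: income exceeds $201,700 by $142,001 → 72 increments × $100 = $7,200 ≥ base, so the credit is $0.

$0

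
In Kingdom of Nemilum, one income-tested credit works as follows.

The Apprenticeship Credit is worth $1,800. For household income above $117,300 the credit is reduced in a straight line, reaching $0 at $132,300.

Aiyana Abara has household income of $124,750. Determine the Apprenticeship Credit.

Apprenticeship Credit: $124,750 is $7,450 into a $15,000 phase-out range, leaving 7,550/15,000 of the credit: $1,800 × 7,550/15,000 = $906.

$906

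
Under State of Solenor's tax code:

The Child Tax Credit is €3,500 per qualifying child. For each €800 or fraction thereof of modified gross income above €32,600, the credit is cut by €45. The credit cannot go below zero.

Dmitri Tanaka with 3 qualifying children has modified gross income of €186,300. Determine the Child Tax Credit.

Child Tax Credit: base = 3 × €3,500 = €10,500. income exceeds €32,600 by €153,700, which is 193 full-or-partial €800 increments; reduction = 193 × €45 = €8,685, leaving €1,815.

€1,815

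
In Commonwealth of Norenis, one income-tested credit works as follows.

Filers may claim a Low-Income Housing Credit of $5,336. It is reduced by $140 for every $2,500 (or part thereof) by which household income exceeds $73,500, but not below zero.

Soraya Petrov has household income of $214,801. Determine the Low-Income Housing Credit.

$0

Low-Income Housing Credit: income exceeds $73,500 by $141,301 → 57 increments × $140 = $7,980 ≥ base, so the credit is $0.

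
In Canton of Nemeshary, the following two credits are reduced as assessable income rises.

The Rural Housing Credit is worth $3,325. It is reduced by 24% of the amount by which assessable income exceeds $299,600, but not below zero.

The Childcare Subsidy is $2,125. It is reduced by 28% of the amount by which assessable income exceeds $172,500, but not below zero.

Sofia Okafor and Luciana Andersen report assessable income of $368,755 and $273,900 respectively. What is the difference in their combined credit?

Sofia ($368,755): Rural Housing Credit: 24% of the $69,155 excess over $299,600 is $16,597.20 ≥ base, so the credit is $0. Childcare Subsidy: 28% of the $196,255 excess over $172,500 is $54,951.40 ≥ base, so the credit is $0. total $0 + $0 = $0
Luciana ($273,900): Rural Housing Credit: $273,900 is at or below the $299,600 threshold, so the full $3,325 applies. Childcare Subsidy: 28% of the $101,400 excess over $172,500 is $28,392 ≥ base, so the credit is $0. total $3,325 + $0 = $3,325
Difference: |$0 − $3,325| = $3,325.

$3,325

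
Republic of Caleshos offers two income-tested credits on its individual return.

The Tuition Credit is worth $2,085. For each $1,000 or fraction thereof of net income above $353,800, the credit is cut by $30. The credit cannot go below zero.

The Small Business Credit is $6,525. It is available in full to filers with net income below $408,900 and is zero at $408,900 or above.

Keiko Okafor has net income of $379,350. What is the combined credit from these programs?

$7,830

Tuition Credit: income exceeds $353,800 by $25,550, which is 26 full-or-partial $1,000 increments; reduction = 26 × $30 = $780, leaving $1,305.
Small Business Credit: $379,350 is below the $408,900 cutoff, so the full $6,525 applies.
Total: $1,305 + $6,525 = $7,830.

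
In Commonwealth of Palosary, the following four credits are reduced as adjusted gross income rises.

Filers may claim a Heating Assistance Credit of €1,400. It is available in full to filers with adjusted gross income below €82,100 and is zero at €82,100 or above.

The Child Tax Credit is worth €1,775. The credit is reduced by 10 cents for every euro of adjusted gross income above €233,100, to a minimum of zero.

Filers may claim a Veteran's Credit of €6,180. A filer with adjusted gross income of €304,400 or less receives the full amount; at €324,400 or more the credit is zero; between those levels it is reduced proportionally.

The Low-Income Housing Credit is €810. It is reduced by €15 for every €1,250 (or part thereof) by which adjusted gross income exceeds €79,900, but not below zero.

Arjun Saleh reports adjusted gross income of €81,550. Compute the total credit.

Heating Assistance Credit: €81,550 is below the €82,100 cutoff, so the full €1,400 applies.
Child Tax Credit: €81,550 is at or below the €233,100 threshold, so the full €1,775 applies.
Veteran's Credit: €81,550 is at or below the €304,400 threshold, so the full €6,180 applies.
Low-Income Housing Credit: income exceeds €79,900 by €1,650, which is 2 full-or-partial €1,250 increments; reduction = 2 × €15 = €30, leaving €780.
Total: €1,400 + €1,775 + €6,180 + €780 = €10,135.

€10,135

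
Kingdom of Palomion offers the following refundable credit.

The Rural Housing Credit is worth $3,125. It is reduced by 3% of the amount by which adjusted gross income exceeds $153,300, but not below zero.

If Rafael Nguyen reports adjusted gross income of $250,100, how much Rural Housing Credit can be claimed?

$221

Rural Housing Credit: 3% of the $96,800 excess over $153,300 is $2,904; credit = $3,125 − $2,904 = $221.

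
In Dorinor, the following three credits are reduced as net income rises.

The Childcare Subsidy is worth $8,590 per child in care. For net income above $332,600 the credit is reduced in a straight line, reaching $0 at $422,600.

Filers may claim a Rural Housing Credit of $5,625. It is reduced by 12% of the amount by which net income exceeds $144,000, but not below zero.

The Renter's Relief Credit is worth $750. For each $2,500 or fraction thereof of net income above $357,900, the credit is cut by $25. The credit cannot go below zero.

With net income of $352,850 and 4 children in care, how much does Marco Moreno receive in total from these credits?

Childcare Subsidy: base = 4 × $8,590 = $34,360. $352,850 is $20,250 into a $90,000 phase-out range, leaving 69,750/90,000 of the credit: $34,360 × 69,750/90,000 = $26,629.
Rural Housing Credit: 12% of the $208,850 excess over $144,000 is $25,062 ≥ base, so the credit is $0.
Renter's Relief Credit: $352,850 is at or below the $357,900 threshold, so the full $750 applies.
Total: $26,629 + $0 + $750 = $27,379.

$27,379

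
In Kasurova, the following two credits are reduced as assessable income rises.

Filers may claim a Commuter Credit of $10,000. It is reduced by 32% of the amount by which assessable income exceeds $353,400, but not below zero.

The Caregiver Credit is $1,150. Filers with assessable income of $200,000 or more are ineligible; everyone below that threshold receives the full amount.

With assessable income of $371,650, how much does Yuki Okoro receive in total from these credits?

$4,160

Commuter Credit: 32% of the $18,250 excess over $353,400 is $5,840; credit = $10,000 − $5,840 = $4,160.
Caregiver Credit: $371,650 meets or exceeds the $200,000 cutoff, so the credit is $0.
Total: $4,160 + $0 = $4,160.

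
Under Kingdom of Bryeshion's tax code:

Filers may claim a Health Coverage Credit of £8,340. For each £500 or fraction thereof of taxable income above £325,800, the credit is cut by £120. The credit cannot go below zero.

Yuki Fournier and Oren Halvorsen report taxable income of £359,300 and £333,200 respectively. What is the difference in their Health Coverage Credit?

Yuki (£359,300): Health Coverage Credit: income exceeds £325,800 by £33,500, which is 67 full-or-partial £500 increments; reduction = 67 × £120 = £8,040, leaving £300.
Oren (£333,200): Health Coverage Credit: income exceeds £325,800 by £7,400, which is 15 full-or-partial £500 increments; reduction = 15 × £120 = £1,800, leaving £6,540.
Difference: |£300 − £6,540| = £6,240.

£6,240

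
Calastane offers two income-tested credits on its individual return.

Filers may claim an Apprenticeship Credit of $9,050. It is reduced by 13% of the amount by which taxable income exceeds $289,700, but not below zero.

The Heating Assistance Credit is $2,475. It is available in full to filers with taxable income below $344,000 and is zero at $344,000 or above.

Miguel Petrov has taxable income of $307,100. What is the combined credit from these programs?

Apprenticeship Credit: 13% of the $17,400 excess over $289,700 is $2,262; credit = $9,050 − $2,262 = $6,788.
Heating Assistance Credit: $307,100 is below the $344,000 cutoff, so the full $2,475 applies.
Total: $6,788 + $2,475 = $9,263.

$9,263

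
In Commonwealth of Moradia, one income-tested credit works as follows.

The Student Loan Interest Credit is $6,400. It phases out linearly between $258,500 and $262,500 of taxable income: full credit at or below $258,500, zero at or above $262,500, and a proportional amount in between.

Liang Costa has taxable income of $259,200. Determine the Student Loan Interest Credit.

$5,280

Student Loan Interest Credit: $259,200 is $700 into a $4,000 phase-out range, leaving 3,300/4,000 of the credit: $6,400 × 3,300/4,000 = $5,280.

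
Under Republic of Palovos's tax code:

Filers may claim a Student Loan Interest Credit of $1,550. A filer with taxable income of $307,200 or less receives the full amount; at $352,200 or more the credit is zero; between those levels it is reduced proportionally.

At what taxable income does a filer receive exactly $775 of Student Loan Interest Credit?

$775 is 775/1,550 of the full $1,550, so 775/1,550 of the $45,000 range has been used: income = $307,200 + $45,000 × 775/1,550 = $329,700.

$329,700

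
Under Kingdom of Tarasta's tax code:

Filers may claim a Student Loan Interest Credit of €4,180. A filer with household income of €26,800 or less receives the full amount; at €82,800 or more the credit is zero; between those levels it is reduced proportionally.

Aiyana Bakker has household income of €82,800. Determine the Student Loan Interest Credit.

Student Loan Interest Credit: €82,800 is at or above €82,800, so the credit is €0.

€0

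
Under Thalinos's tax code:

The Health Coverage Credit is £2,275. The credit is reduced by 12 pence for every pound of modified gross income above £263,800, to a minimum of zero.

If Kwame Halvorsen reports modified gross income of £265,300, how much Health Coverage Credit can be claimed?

£2,095

Health Coverage Credit: 12% of the £1,500 excess over £263,800 is £180; credit = £2,275 − £180 = £2,095.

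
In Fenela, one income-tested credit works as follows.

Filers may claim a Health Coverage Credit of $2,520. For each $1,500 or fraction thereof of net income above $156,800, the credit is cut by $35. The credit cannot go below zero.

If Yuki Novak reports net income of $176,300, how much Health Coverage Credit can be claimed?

$2,065

Health Coverage Credit: income exceeds $156,800 by $19,500, which is 13 full-or-partial $1,500 increments; reduction = 13 × $35 = $455, leaving $2,065.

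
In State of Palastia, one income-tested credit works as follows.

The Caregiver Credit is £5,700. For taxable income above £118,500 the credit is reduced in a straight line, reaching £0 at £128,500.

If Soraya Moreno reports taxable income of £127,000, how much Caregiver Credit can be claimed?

Caregiver Credit: £127,000 is £8,500 into a £10,000 phase-out range, leaving 1,500/10,000 of the credit: £5,700 × 1,500/10,000 = £855.

£855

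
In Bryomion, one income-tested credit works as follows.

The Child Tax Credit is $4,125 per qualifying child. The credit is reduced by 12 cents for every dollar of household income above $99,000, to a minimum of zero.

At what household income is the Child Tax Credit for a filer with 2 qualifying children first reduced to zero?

Full credit = 2 × $4,125 = $8,250.
The credit falls by 12% of each dollar above $99,000, so it reaches zero when the excess is $8,250 / 12% = $68,750: income = $99,000 + $68,750 = $167,750.

$167,750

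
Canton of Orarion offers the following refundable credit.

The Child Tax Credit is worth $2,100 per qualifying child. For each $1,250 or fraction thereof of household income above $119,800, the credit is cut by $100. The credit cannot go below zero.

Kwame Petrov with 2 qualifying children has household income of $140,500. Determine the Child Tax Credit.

Child Tax Credit: base = 2 × $2,100 = $4,200. income exceeds $119,800 by $20,700, which is 17 full-or-partial $1,250 increments; reduction = 17 × $100 = $1,700, leaving $2,500.

$2,500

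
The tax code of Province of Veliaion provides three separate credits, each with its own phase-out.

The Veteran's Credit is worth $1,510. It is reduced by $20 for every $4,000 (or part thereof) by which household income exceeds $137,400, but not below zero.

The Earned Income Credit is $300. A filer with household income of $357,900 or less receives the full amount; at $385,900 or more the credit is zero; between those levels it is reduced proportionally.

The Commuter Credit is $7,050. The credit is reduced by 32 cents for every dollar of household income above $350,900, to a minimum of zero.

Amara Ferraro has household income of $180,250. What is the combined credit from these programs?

Veteran's Credit: income exceeds $137,400 by $42,850, which is 11 full-or-partial $4,000 increments; reduction = 11 × $20 = $220, leaving $1,290.
Earned Income Credit: $180,250 is at or below the $357,900 threshold, so the full $300 applies.
Commuter Credit: $180,250 is at or below the $350,900 threshold, so the full $7,050 applies.
Total: $1,290 + $300 + $7,050 = $8,640.

$8,640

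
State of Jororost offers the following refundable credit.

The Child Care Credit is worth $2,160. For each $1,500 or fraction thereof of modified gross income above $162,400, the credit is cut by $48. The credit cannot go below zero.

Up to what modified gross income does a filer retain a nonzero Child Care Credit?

After 44 increments the reduction is 44 × $48 = $2,112, leaving $48; one more increment wipes it out. Increment 44 ends at excess 44 × $1,500 = $66,000, so the highest qualifying income is $162,400 + $66,000 = $228,400.

$228,400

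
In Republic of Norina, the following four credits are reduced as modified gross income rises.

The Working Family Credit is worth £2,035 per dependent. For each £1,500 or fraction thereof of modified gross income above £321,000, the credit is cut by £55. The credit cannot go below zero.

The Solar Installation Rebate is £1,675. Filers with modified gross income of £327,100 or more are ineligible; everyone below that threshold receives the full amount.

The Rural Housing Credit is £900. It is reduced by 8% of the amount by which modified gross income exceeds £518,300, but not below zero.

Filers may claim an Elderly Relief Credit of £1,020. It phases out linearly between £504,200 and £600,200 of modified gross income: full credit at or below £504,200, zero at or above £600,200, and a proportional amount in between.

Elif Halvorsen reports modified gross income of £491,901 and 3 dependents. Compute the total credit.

£1,920

Working Family Credit: base = 3 × £2,035 = £6,105. income exceeds £321,000 by £170,901 → 114 increments × £55 = £6,270 ≥ base, so the credit is £0.
Solar Installation Rebate: £491,901 meets or exceeds the £327,100 cutoff, so the credit is £0.
Rural Housing Credit: £491,901 is at or below the £518,300 threshold, so the full £900 applies.
Elderly Relief Credit: £491,901 is at or below the £504,200 threshold, so the full £1,020 applies.
Total: £0 + £0 + £900 + £1,020 = £1,920.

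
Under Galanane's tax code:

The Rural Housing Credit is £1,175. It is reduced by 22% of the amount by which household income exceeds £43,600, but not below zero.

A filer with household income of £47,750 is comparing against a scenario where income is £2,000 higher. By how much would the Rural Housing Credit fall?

At £47,750 — 22% of the £4,150 excess over £43,600 is £913; credit = £1,175 − £913 = £262.
At £49,750 — 22% of the £6,150 excess over £43,600 is £1,353 ≥ base, so the credit is £0.
Lost: £262 − £0 = £262.

£262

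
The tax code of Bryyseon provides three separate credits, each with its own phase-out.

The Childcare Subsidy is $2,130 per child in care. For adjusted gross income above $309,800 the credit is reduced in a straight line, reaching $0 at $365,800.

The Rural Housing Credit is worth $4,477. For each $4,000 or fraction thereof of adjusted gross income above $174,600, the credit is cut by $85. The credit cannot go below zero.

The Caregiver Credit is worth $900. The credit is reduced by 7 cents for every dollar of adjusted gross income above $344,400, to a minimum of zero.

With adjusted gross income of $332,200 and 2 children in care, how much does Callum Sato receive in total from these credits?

Childcare Subsidy: base = 2 × $2,130 = $4,260. $332,200 is $22,400 into a $56,000 phase-out range, leaving 33,600/56,000 of the credit: $4,260 × 33,600/56,000 = $2,556.
Rural Housing Credit: income exceeds $174,600 by $157,600, which is 40 full-or-partial $4,000 increments; reduction = 40 × $85 = $3,400, leaving $1,077.
Caregiver Credit: $332,200 is at or below the $344,400 threshold, so the full $900 applies.
Total: $2,556 + $1,077 + $900 = $4,533.

$4,533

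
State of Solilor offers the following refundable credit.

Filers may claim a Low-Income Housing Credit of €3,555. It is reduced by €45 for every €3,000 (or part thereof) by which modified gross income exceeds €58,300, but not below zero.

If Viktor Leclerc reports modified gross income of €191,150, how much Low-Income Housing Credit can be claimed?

€1,530

Low-Income Housing Credit: income exceeds €58,300 by €132,850, which is 45 full-or-partial €3,000 increments; reduction = 45 × €45 = €2,025, leaving €1,530.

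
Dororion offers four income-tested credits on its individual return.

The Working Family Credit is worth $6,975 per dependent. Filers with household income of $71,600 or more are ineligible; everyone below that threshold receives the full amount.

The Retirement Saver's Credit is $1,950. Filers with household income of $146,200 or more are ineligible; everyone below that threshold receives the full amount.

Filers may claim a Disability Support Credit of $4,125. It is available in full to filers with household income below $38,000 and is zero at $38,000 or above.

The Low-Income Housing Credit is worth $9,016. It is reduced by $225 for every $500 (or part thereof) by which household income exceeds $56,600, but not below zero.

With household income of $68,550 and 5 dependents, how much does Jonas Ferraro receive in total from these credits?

$40,441

Working Family Credit: base = 5 × $6,975 = $34,875. $68,550 is below the $71,600 cutoff, so the full $34,875 applies.
Retirement Saver's Credit: $68,550 is below the $146,200 cutoff, so the full $1,950 applies.
Disability Support Credit: $68,550 meets or exceeds the $38,000 cutoff, so the credit is $0.
Low-Income Housing Credit: income exceeds $56,600 by $11,950, which is 24 full-or-partial $500 increments; reduction = 24 × $225 = $5,400, leaving $3,616.
Total: $34,875 + $1,950 + $0 + $3,616 = $40,441.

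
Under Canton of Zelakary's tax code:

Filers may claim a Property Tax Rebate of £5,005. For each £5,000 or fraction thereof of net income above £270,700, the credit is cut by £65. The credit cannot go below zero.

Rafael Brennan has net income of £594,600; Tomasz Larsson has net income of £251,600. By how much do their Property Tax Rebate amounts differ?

£4,225

Rafael (£594,600): Property Tax Rebate: income exceeds £270,700 by £323,900, which is 65 full-or-partial £5,000 increments; reduction = 65 × £65 = £4,225, leaving £780.
Tomasz (£251,600): Property Tax Rebate: £251,600 is at or below the £270,700 threshold, so the full £5,005 applies.
Difference: |£780 − £5,005| = £4,225.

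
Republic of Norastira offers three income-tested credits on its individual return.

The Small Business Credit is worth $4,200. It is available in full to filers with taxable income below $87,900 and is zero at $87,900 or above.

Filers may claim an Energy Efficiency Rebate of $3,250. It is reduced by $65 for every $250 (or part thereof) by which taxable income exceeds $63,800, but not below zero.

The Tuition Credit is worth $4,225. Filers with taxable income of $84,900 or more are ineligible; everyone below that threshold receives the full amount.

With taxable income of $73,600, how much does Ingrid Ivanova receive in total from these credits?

$9,075

Small Business Credit: $73,600 is below the $87,900 cutoff, so the full $4,200 applies.
Energy Efficiency Rebate: income exceeds $63,800 by $9,800, which is 40 full-or-partial $250 increments; reduction = 40 × $65 = $2,600, leaving $650.
Tuition Credit: $73,600 is below the $84,900 cutoff, so the full $4,225 applies.
Total: $4,200 + $650 + $4,225 = $9,075.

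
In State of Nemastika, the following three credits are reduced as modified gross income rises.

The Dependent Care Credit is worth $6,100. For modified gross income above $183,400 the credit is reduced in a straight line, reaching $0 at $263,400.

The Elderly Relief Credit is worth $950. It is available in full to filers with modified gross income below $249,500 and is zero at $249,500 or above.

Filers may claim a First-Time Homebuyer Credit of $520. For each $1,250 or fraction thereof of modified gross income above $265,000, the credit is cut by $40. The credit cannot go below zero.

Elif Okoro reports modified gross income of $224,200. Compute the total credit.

$4,459

Dependent Care Credit: $224,200 is $40,800 into a $80,000 phase-out range, leaving 39,200/80,000 of the credit: $6,100 × 39,200/80,000 = $2,989.
Elderly Relief Credit: $224,200 is below the $249,500 cutoff, so the full $950 applies.
First-Time Homebuyer Credit: $224,200 is at or below the $265,000 threshold, so the full $520 applies.
Total: $2,989 + $950 + $520 = $4,459.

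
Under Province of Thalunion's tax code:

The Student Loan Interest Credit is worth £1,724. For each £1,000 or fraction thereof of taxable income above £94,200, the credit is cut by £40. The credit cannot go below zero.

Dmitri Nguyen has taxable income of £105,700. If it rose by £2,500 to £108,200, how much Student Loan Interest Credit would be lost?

£80

At £105,700 — income exceeds £94,200 by £11,500, which is 12 full-or-partial £1,000 increments; reduction = 12 × £40 = £480, leaving £1,244.
At £108,200 — income exceeds £94,200 by £14,000, which is 14 full-or-partial £1,000 increments; reduction = 14 × £40 = £560, leaving £1,164.
Lost: £1,244 − £1,164 = £80.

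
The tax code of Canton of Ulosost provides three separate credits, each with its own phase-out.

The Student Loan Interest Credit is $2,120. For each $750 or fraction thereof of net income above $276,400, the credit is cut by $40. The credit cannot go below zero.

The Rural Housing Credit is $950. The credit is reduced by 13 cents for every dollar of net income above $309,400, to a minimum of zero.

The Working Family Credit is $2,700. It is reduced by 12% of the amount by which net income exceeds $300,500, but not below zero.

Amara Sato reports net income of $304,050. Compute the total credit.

$3,864

Student Loan Interest Credit: income exceeds $276,400 by $27,650, which is 37 full-or-partial $750 increments; reduction = 37 × $40 = $1,480, leaving $640.
Rural Housing Credit: $304,050 is at or below the $309,400 threshold, so the full $950 applies.
Working Family Credit: 12% of the $3,550 excess over $300,500 is $426; credit = $2,700 − $426 = $2,274.
Total: $640 + $950 + $2,274 = $3,864.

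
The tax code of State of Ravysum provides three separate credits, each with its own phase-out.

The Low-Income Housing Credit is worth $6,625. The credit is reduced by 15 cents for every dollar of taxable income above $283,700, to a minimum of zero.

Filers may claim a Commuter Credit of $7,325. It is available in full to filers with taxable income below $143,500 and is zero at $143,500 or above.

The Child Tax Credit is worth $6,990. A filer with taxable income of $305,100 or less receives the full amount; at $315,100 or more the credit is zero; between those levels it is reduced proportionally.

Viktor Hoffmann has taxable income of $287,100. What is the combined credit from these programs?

Low-Income Housing Credit: 15% of the $3,400 excess over $283,700 is $510; credit = $6,625 − $510 = $6,115.
Commuter Credit: $287,100 meets or exceeds the $143,500 cutoff, so the credit is $0.
Child Tax Credit: $287,100 is at or below the $305,100 threshold, so the full $6,990 applies.
Total: $6,115 + $0 + $6,990 = $13,105.

$13,105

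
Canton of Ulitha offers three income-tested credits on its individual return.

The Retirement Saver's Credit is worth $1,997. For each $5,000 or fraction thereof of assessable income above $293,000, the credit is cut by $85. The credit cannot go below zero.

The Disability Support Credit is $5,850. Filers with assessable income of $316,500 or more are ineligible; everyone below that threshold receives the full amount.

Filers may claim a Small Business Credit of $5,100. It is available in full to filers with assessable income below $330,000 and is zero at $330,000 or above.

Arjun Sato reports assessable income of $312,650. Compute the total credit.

Retirement Saver's Credit: income exceeds $293,000 by $19,650, which is 4 full-or-partial $5,000 increments; reduction = 4 × $85 = $340, leaving $1,657.
Disability Support Credit: $312,650 is below the $316,500 cutoff, so the full $5,850 applies.
Small Business Credit: $312,650 is below the $330,000 cutoff, so the full $5,100 applies.
Total: $1,657 + $5,850 + $5,100 = $12,607.

$12,607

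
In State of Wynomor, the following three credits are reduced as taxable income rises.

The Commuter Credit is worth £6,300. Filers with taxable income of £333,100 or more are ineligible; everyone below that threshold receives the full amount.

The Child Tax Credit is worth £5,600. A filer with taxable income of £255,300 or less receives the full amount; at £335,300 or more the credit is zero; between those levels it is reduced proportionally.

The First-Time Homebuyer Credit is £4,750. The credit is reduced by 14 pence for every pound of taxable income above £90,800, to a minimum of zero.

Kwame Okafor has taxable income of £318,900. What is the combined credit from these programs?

£7,448

Commuter Credit: £318,900 is below the £333,100 cutoff, so the full £6,300 applies.
Child Tax Credit: £318,900 is £63,600 into a £80,000 phase-out range, leaving 16,400/80,000 of the credit: £5,600 × 16,400/80,000 = £1,148.
First-Time Homebuyer Credit: 14% of the £228,100 excess over £90,800 is £31,934 ≥ base, so the credit is £0.
Total: £6,300 + £1,148 + £0 = £7,448.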